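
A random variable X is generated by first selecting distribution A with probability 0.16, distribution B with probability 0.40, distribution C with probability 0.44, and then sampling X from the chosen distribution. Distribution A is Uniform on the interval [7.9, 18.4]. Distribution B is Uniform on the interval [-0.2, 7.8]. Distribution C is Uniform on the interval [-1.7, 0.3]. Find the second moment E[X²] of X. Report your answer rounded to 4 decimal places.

For each component E[X²] = Var + (mean)², giving A: 182.11; B: 19.7733; C: 0.823333.
Overall E[X²] = 0.16·182.11 + 0.4·19.7733 + 0.44·0.823333 = 37.4092.

37.4092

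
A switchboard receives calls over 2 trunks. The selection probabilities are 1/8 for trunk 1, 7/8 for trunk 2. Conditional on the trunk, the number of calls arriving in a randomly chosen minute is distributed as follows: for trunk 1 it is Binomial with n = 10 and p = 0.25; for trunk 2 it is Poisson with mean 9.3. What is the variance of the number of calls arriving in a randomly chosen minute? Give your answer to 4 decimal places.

Per component, 1: μ=2.5, E[X²]=8.125; 2: μ=9.3, E[X²]=95.79.
E[X] = 0.125·2.5 + 0.875·9.3 = 8.45.
E[X²] = 0.125·8.125 + 0.875·95.79 = 84.8319.
Var(X) = E[X²] − (E[X])² = 84.8319 − 71.4025 = 13.4294.

13.4294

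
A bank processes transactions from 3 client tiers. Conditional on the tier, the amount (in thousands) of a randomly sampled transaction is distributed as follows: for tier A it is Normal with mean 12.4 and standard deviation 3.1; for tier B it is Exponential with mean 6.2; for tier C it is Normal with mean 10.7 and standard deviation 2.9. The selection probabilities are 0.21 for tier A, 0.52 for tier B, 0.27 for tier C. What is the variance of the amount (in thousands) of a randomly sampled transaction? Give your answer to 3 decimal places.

Per component, A: μ=12.4, E[X²]=163.37; B: μ=6.2, E[X²]=76.88; C: μ=10.7, E[X²]=122.9.
E[X] = 0.21·12.4 + 0.52·6.2 + 0.27·10.7 = 8.717.
E[X²] = 0.21·163.37 + 0.52·76.88 + 0.27·122.9 = 107.468.
Var(X) = E[X²] − (E[X])² = 107.468 − 75.9861 = 31.4822.

31.482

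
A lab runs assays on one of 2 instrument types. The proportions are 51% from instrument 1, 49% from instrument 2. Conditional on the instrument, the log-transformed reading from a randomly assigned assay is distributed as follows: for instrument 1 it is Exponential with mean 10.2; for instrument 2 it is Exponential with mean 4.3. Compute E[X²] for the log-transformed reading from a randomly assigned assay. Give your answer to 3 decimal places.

124.241

For each component E[X²] = Var + (mean)², giving 1: 208.08; 2: 36.98.
Overall E[X²] = 0.51·208.08 + 0.49·36.98 = 124.241.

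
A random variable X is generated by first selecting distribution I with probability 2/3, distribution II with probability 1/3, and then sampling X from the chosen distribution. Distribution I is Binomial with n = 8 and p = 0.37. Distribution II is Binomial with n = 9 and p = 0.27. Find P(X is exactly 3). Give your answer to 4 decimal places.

Conditional on each component, P(X = 3): I: 0.281511; II: 0.250212.
By total probability, P(X = 3) = 0.666667·0.281511 + 0.333333·0.250212 = 0.271078.

0.2711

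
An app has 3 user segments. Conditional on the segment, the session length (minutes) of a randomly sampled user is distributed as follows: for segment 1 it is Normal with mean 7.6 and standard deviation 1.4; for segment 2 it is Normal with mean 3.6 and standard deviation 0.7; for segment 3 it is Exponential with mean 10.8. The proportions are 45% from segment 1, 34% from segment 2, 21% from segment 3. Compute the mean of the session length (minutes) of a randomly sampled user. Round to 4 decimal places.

6.9120

Component means — 1: 7.6; 2: 3.6; 3: 10.8.
E[X] = 0.45·7.6 + 0.34·3.6 + 0.21·10.8 = 6.912.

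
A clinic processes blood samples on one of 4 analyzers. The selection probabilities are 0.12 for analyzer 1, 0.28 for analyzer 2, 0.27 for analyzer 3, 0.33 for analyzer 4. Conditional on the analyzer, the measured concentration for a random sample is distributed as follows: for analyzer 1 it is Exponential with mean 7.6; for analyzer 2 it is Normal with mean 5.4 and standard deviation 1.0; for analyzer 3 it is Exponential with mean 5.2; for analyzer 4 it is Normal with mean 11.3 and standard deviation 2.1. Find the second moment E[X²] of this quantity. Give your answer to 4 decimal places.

80.5018

For each component E[X²] = Var + (mean)², giving 1: 115.52; 2: 30.16; 3: 54.08; 4: 132.1.
Overall E[X²] = 0.12·115.52 + 0.28·30.16 + 0.27·54.08 + 0.33·132.1 = 80.5018.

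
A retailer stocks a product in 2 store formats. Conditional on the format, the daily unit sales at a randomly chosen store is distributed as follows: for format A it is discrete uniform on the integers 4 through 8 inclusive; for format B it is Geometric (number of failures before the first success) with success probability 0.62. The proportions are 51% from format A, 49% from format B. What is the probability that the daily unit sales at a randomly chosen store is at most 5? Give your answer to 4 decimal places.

Conditional on each format, P(X ≤ 5): A: 0.4; B: 0.996989.
By total probability, P(X ≤ 5) = 0.51·0.4 + 0.49·0.996989 = 0.692525.

0.6925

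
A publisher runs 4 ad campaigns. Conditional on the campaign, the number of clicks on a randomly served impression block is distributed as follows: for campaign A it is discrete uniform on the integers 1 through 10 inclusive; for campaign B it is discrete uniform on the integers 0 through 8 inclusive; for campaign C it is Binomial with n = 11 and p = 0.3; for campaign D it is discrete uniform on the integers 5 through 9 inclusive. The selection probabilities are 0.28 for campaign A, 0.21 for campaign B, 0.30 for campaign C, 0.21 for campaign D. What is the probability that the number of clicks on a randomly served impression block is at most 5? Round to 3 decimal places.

0.599

Conditional on each campaign, P(X ≤ 5): A: 0.5; B: 0.666667; C: 0.921775; D: 0.2.
By total probability, P(X ≤ 5) = 0.28·0.5 + 0.21·0.666667 + 0.3·0.921775 + 0.21·0.2 = 0.598533.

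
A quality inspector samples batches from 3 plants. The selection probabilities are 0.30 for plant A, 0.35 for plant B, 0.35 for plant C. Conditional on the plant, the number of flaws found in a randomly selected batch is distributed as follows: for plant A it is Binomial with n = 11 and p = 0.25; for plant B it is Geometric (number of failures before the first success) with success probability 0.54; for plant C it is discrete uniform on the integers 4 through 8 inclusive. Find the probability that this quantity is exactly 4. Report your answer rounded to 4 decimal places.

Conditional on each plant, P(X = 4): A: 0.172069; B: 0.0241783; C: 0.2.
By total probability, P(X = 4) = 0.3·0.172069 + 0.35·0.0241783 + 0.35·0.2 = 0.130083.

0.1301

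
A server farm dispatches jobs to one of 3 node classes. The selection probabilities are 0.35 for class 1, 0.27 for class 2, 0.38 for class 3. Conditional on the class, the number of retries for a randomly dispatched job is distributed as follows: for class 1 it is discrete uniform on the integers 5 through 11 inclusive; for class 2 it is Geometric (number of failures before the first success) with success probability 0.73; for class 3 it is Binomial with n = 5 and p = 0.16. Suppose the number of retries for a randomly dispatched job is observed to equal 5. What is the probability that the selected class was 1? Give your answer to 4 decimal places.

0.9936

Likelihoods P(X=5 | ·): 1: 0.142857; 2: 0.00104747; 3: 0.000104858.
Posterior ∝ prior × likelihood. Numerator for 1: 0.35·0.142857 = 0.05.
Normalizing constant: 0.35·0.142857 + 0.27·0.00104747 + 0.38·0.000104858 = 0.0503227.
P(1 | observation) = 0.05 / 0.0503227 = 0.993588.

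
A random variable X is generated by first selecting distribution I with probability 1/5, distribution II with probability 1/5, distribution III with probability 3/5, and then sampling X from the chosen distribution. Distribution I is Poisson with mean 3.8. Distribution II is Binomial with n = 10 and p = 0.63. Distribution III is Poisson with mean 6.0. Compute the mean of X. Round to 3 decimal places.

Component means — I: 3.8; II: 6.3; III: 6.
E[X] = 0.2·3.8 + 0.2·6.3 + 0.6·6 = 5.62.

5.620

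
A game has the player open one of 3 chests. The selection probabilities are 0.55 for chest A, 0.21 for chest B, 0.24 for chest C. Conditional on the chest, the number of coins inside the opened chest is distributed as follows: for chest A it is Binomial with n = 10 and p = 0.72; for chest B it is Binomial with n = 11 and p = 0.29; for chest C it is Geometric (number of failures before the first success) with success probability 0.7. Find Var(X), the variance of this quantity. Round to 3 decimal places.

10.025

Per component, A: μ=7.2, E[X²]=53.856; B: μ=3.19, E[X²]=12.441; C: μ=0.428571, E[X²]=0.795918.
E[X] = 0.55·7.2 + 0.21·3.19 + 0.24·0.428571 = 4.73276.
E[X²] = 0.55·53.856 + 0.21·12.441 + 0.24·0.795918 = 32.4244.
Var(X) = E[X²] − (E[X])² = 32.4244 − 22.399 = 10.0254.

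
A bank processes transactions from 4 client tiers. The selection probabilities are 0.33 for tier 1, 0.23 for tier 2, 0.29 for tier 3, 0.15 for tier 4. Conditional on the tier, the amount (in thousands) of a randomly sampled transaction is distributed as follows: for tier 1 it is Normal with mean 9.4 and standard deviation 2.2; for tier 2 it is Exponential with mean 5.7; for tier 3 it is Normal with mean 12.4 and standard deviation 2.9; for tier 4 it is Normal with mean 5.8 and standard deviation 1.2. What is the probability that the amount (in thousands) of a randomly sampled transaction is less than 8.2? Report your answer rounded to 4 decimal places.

0.4400

Conditional on each tier, P(X < 8.2): 1: 0.29272; 2: 0.762739; 3: 0.07377; 4: 0.97725.
By total probability, P(X < 8.2) = 0.33·0.29272 + 0.23·0.762739 + 0.29·0.07377 + 0.15·0.97725 = 0.440009.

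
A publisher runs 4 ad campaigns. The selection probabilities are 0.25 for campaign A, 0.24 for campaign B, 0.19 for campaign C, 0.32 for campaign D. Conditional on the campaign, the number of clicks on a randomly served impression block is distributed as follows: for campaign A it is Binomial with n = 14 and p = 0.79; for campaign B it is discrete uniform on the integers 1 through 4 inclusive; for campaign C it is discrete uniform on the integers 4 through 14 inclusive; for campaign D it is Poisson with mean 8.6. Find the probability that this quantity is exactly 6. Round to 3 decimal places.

Conditional on each campaign, P(X = 6): A: 0.00276104; B: 0; C: 0.0909091; D: 0.103449.
By total probability, P(X = 6) = 0.25·0.00276104 + 0.24·0 + 0.19·0.0909091 + 0.32·0.103449 = 0.0510666.

0.051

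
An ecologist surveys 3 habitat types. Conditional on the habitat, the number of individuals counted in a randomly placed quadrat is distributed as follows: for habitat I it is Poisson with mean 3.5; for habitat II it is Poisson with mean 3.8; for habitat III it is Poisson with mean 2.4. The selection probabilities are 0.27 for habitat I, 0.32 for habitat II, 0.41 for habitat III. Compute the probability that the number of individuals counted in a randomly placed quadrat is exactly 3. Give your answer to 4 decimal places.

Conditional on each habitat, P(X = 3): I: 0.215785; II: 0.204588; III: 0.209014.
By total probability, P(X = 3) = 0.27·0.215785 + 0.32·0.204588 + 0.41·0.209014 = 0.209426.

0.2094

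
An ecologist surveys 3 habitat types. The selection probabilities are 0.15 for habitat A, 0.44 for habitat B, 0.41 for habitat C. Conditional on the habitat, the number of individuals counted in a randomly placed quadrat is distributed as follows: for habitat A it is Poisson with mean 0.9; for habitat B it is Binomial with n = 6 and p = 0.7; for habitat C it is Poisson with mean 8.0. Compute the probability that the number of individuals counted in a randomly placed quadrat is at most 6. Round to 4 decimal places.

0.7185

Conditional on each habitat, P(X ≤ 6): A: 0.999957; B: 1; C: 0.313374.
By total probability, P(X ≤ 6) = 0.15·0.999957 + 0.44·1 + 0.41·0.313374 = 0.718477.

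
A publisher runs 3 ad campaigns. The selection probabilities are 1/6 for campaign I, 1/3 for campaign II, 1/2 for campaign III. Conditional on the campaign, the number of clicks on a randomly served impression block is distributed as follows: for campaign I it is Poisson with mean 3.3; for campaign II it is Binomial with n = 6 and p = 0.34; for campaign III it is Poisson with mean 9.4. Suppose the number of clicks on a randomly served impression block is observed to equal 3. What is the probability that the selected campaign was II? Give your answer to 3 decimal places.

Likelihoods P(X=3 | ·): I: 0.220912; II: 0.225995; III: 0.0114515.
Posterior ∝ prior × likelihood. Numerator for II: 0.333333·0.225995 = 0.0753316.
Normalizing constant: 0.166667·0.220912 + 0.333333·0.225995 + 0.5·0.0114515 = 0.117876.
P(II | observation) = 0.0753316 / 0.117876 = 0.639075.

0.639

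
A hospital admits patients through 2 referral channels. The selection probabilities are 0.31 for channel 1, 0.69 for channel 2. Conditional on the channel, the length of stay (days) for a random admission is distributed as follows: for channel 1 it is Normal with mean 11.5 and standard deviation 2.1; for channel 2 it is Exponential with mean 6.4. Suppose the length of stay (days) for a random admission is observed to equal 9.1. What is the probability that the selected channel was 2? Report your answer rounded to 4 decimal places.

Likelihoods f(9.1 | ·): 1: 0.0988712; 2: 0.0376971.
Posterior ∝ prior × likelihood. Numerator for 2: 0.69·0.0376971 = 0.026011.
Normalizing constant: 0.31·0.0988712 + 0.69·0.0376971 = 0.0566611.
P(2 | observation) = 0.026011 / 0.0566611 = 0.459063.

0.4591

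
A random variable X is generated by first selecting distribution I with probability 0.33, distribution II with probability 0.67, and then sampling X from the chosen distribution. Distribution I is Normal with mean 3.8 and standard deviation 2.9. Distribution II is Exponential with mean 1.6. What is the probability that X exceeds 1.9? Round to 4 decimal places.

Conditional on each component, P(X > 1.9): I: 0.743822; II: 0.304983.
By total probability, P(X > 1.9) = 0.33·0.743822 + 0.67·0.304983 = 0.4498.

0.4498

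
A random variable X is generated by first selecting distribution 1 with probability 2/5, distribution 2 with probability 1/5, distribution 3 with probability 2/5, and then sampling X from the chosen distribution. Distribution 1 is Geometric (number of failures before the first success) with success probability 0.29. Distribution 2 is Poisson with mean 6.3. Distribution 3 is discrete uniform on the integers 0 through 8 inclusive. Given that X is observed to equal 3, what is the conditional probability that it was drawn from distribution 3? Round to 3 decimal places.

0.439

Likelihoods P(X=3 | ·): 1: 0.103794; 2: 0.0765271; 3: 0.111111.
Posterior ∝ prior × likelihood. Numerator for 3: 0.4·0.111111 = 0.0444444.
Normalizing constant: 0.4·0.103794 + 0.2·0.0765271 + 0.4·0.111111 = 0.101268.
P(3 | observation) = 0.0444444 / 0.101268 = 0.438881.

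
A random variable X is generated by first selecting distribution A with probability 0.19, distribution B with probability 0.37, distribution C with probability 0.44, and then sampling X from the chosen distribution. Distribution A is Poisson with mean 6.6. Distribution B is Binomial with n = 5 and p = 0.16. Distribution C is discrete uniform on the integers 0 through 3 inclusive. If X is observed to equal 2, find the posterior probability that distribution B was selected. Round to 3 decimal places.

Likelihoods P(X=2 | ·): A: 0.0296288; B: 0.151732; C: 0.25.
Posterior ∝ prior × likelihood. Numerator for B: 0.37·0.151732 = 0.0561409.
Normalizing constant: 0.19·0.0296288 + 0.37·0.151732 + 0.44·0.25 = 0.17177.
P(B | observation) = 0.0561409 / 0.17177 = 0.326837.

0.327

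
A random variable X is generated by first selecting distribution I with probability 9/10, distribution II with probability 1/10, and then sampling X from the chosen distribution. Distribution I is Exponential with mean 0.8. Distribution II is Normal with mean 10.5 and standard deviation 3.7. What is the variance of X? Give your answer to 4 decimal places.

Per component, I: μ=0.8, E[X²]=1.28; II: μ=10.5, E[X²]=123.94.
E[X] = 0.9·0.8 + 0.1·10.5 = 1.77.
E[X²] = 0.9·1.28 + 0.1·123.94 = 13.546.
Var(X) = E[X²] − (E[X])² = 13.546 − 3.1329 = 10.4131.

10.4131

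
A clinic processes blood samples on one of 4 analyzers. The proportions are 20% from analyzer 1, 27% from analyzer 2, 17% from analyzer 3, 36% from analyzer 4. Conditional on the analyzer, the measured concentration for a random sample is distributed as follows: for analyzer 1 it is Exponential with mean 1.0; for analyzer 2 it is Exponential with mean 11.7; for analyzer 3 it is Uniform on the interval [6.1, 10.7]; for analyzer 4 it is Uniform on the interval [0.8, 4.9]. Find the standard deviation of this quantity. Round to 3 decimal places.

Per component, 1: μ=1, E[X²]=2; 2: μ=11.7, E[X²]=273.78; 3: μ=8.4, E[X²]=72.3233; 4: μ=2.85, E[X²]=9.52333.
E[X] = 0.2·1 + 0.27·11.7 + 0.17·8.4 + 0.36·2.85 = 5.813.
E[X²] = 0.2·2 + 0.27·273.78 + 0.17·72.3233 + 0.36·9.52333 = 90.044.
Var(X) = E[X²] − (E[X])² = 90.044 − 33.791 = 56.253.
SD(X) = √56.253 = 7.5002.

7.500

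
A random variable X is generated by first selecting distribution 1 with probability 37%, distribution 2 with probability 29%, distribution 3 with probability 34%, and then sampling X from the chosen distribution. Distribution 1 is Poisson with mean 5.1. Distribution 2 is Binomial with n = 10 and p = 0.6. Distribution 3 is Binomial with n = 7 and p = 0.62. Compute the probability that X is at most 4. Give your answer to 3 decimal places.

0.387

Conditional on each component, P(X ≤ 4): 1: 0.423125; 2: 0.166239; 3: 0.535887.
By total probability, P(X ≤ 4) = 0.37·0.423125 + 0.29·0.166239 + 0.34·0.535887 = 0.386967.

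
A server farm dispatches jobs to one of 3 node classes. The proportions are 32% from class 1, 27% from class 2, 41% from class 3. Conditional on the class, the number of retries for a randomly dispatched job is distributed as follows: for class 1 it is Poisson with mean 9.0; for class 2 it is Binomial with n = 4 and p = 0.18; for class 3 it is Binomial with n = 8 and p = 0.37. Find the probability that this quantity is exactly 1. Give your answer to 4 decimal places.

0.1553

Conditional on each class, P(X = 1): 1: 0.00111069; 2: 0.396985; 3: 0.116594.
By total probability, P(X = 1) = 0.32·0.00111069 + 0.27·0.396985 + 0.41·0.116594 = 0.155345.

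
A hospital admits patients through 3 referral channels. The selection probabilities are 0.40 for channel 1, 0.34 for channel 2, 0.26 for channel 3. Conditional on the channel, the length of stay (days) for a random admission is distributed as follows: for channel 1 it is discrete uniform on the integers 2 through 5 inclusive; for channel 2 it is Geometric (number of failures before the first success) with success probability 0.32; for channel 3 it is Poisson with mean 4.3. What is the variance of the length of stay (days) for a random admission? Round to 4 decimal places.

4.6177

Per component, 1: μ=3.5, E[X²]=13.5; 2: μ=2.125, E[X²]=11.1562; 3: μ=4.3, E[X²]=22.79.
E[X] = 0.4·3.5 + 0.34·2.125 + 0.26·4.3 = 3.2405.
E[X²] = 0.4·13.5 + 0.34·11.1562 + 0.26·22.79 = 15.1185.
Var(X) = E[X²] − (E[X])² = 15.1185 − 10.5008 = 4.61768.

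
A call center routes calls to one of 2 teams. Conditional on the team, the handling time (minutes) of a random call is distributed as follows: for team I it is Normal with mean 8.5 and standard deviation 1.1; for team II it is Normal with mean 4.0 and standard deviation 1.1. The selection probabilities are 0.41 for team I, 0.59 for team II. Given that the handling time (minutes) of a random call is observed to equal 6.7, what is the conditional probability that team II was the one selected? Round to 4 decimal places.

0.2126

Likelihoods f(6.7 | ·): I: 0.0950748; II: 0.0178341.
Posterior ∝ prior × likelihood. Numerator for II: 0.59·0.0178341 = 0.0105221.
Normalizing constant: 0.41·0.0950748 + 0.59·0.0178341 = 0.0495027.
P(II | observation) = 0.0105221 / 0.0495027 = 0.212556.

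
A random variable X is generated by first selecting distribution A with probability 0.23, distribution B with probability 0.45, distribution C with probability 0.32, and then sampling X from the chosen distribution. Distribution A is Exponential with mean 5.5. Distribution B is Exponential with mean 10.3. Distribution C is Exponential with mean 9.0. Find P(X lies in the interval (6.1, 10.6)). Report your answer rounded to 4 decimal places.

Conditional on each component, P(6.1 < X < 10.6): A: 0.184314; B: 0.195772; C: 0.199782.
By total probability, P(6.1 < X < 10.6) = 0.23·0.184314 + 0.45·0.195772 + 0.32·0.199782 = 0.19442.

0.1944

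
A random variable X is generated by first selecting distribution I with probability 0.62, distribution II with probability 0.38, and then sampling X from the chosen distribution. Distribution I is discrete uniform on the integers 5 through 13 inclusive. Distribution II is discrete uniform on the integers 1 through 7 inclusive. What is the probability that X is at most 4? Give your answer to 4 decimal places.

0.2171

Conditional on each component, P(X ≤ 4): I: 0; II: 0.571429.
By total probability, P(X ≤ 4) = 0.62·0 + 0.38·0.571429 = 0.217143.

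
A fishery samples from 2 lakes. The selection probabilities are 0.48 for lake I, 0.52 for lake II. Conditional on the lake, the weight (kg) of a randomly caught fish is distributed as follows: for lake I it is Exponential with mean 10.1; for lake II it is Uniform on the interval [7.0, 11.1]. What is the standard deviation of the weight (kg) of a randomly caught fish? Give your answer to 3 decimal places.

7.069

Per component, I: μ=10.1, E[X²]=204.02; II: μ=9.05, E[X²]=83.3033.
E[X] = 0.48·10.1 + 0.52·9.05 = 9.554.
E[X²] = 0.48·204.02 + 0.52·83.3033 = 141.247.
Var(X) = E[X²] − (E[X])² = 141.247 − 91.2789 = 49.9684.
SD(X) = √49.9684 = 7.06883.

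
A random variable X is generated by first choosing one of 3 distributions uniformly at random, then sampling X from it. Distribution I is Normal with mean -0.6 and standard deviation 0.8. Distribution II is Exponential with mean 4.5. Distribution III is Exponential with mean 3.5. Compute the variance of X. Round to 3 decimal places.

Per component, I: μ=-0.6, E[X²]=1; II: μ=4.5, E[X²]=40.5; III: μ=3.5, E[X²]=24.5.
E[X] = 0.333333·-0.6 + 0.333333·4.5 + 0.333333·3.5 = 2.46667.
E[X²] = 0.333333·1 + 0.333333·40.5 + 0.333333·24.5 = 22.
Var(X) = E[X²] − (E[X])² = 22 − 6.08444 = 15.9156.

15.916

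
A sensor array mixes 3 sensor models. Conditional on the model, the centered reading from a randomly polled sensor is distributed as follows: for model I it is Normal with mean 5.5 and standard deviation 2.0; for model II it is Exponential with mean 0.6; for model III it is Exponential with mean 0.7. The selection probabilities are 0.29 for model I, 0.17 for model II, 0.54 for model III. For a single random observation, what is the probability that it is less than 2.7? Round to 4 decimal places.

Conditional on each model, P(X < 2.7): I: 0.0807567; II: 0.988891; III: 0.978872.
By total probability, P(X < 2.7) = 0.29·0.0807567 + 0.17·0.988891 + 0.54·0.978872 = 0.720122.

0.7201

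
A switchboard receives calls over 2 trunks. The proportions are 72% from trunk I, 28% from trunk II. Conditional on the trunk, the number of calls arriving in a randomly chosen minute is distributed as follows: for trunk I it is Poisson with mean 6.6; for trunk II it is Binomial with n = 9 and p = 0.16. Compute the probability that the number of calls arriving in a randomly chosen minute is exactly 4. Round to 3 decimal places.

Conditional on each trunk, P(X = 4): I: 0.107553; II: 0.034534.
By total probability, P(X = 4) = 0.72·0.107553 + 0.28·0.034534 = 0.0871074.

0.087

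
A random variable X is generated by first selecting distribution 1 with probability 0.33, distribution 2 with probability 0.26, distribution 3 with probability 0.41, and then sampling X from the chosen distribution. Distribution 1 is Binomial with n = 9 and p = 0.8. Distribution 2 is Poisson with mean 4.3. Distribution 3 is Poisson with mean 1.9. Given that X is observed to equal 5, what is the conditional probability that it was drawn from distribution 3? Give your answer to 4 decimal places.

0.1629

Likelihoods P(X=5 | ·): 1: 0.0660603; 2: 0.166224; 3: 0.0308622.
Posterior ∝ prior × likelihood. Numerator for 3: 0.41·0.0308622 = 0.0126535.
Normalizing constant: 0.33·0.0660603 + 0.26·0.166224 + 0.41·0.0308622 = 0.0776718.
P(3 | observation) = 0.0126535 / 0.0776718 = 0.16291.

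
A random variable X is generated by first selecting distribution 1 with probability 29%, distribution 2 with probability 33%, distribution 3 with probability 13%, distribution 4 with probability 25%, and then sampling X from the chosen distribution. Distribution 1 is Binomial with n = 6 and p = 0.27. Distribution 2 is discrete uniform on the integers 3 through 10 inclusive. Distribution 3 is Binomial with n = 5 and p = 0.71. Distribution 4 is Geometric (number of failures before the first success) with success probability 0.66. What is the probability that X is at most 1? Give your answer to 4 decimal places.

Conditional on each component, P(X ≤ 1): 1: 0.487172; 2: 0; 3: 0.0271596; 4: 0.8844.
By total probability, P(X ≤ 1) = 0.29·0.487172 + 0.33·0 + 0.13·0.0271596 + 0.25·0.8844 = 0.365911.

0.3659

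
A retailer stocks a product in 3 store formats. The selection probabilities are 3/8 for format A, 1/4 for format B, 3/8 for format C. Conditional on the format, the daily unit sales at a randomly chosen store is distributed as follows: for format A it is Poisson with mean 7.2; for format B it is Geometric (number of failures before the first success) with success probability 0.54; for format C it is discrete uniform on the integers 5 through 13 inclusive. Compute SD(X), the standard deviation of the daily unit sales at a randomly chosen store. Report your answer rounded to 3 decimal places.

Per component, A: μ=7.2, E[X²]=59.04; B: μ=0.851852, E[X²]=2.30316; C: μ=9, E[X²]=87.6667.
E[X] = 0.375·7.2 + 0.25·0.851852 + 0.375·9 = 6.28796.
E[X²] = 0.375·59.04 + 0.25·2.30316 + 0.375·87.6667 = 55.5908.
Var(X) = E[X²] − (E[X])² = 55.5908 − 39.5385 = 16.0523.
SD(X) = √16.0523 = 4.00653.

4.007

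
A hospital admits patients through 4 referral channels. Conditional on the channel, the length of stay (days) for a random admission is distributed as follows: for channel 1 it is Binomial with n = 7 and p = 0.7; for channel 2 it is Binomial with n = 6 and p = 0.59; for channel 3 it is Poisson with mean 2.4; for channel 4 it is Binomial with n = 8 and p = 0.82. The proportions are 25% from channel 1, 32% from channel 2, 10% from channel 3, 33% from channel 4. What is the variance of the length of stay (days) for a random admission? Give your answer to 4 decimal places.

3.5690

Per component, 1: μ=4.9, E[X²]=25.48; 2: μ=3.54, E[X²]=13.983; 3: μ=2.4, E[X²]=8.16; 4: μ=6.56, E[X²]=44.2144.
E[X] = 0.25·4.9 + 0.32·3.54 + 0.1·2.4 + 0.33·6.56 = 4.7626.
E[X²] = 0.25·25.48 + 0.32·13.983 + 0.1·8.16 + 0.33·44.2144 = 26.2513.
Var(X) = E[X²] − (E[X])² = 26.2513 − 22.6824 = 3.56895.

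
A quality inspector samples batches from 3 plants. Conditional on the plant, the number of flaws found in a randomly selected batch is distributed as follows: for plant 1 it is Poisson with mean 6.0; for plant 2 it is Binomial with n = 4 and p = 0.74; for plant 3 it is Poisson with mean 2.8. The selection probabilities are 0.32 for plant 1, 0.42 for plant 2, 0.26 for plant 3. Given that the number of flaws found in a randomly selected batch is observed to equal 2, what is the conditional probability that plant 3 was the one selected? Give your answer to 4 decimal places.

Likelihoods P(X=2 | ·): 1: 0.0446175; 2: 0.222107; 3: 0.238375.
Posterior ∝ prior × likelihood. Numerator for 3: 0.26·0.238375 = 0.0619776.
Normalizing constant: 0.32·0.0446175 + 0.42·0.222107 + 0.26·0.238375 = 0.16954.
P(3 | observation) = 0.0619776 / 0.16954 = 0.365563.

0.3656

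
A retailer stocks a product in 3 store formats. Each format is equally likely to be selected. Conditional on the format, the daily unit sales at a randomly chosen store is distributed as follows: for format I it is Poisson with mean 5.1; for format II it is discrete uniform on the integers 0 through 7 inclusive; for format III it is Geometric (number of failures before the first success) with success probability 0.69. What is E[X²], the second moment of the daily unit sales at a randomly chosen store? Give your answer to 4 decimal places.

For each component E[X²] = Var + (mean)², giving I: 31.11; II: 17.5; III: 0.852972.
Overall E[X²] = 0.333333·31.11 + 0.333333·17.5 + 0.333333·0.852972 = 16.4877.

16.4877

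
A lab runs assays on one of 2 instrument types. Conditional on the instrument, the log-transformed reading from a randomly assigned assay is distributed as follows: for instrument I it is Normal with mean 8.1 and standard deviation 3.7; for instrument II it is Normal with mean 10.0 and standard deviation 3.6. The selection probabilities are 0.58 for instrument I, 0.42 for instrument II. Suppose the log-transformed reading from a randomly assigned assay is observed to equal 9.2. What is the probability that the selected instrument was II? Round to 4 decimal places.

0.4315

Likelihoods f(9.2 | ·): I: 0.103161; II: 0.108115.
Posterior ∝ prior × likelihood. Numerator for II: 0.42·0.108115 = 0.0454081.
Normalizing constant: 0.58·0.103161 + 0.42·0.108115 = 0.105242.
P(II | observation) = 0.0454081 / 0.105242 = 0.431466.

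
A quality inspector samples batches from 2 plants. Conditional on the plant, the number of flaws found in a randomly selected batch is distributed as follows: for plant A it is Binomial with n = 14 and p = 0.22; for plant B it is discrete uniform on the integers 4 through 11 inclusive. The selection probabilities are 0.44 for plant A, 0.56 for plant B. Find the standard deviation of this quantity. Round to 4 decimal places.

2.9683

Per component, A: μ=3.08, E[X²]=11.8888; B: μ=7.5, E[X²]=61.5.
E[X] = 0.44·3.08 + 0.56·7.5 = 5.5552.
E[X²] = 0.44·11.8888 + 0.56·61.5 = 39.6711.
Var(X) = E[X²] − (E[X])² = 39.6711 − 30.8602 = 8.81082.
SD(X) = √8.81082 = 2.9683.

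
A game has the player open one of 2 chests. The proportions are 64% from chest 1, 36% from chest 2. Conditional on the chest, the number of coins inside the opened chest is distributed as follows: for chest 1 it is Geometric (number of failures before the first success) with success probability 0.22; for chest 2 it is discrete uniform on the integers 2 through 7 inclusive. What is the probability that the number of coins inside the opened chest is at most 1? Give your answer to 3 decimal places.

Conditional on each chest, P(X ≤ 1): 1: 0.3916; 2: 0.
By total probability, P(X ≤ 1) = 0.64·0.3916 + 0.36·0 = 0.250624.

0.251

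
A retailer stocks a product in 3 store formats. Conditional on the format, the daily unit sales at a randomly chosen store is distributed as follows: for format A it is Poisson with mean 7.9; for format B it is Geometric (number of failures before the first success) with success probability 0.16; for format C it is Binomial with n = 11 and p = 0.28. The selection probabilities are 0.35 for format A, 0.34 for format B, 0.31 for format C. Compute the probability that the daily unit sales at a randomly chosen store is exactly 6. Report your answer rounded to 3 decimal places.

Conditional on each format, P(X = 6): A: 0.125171; B: 0.0562077; C: 0.0430777.
By total probability, P(X = 6) = 0.35·0.125171 + 0.34·0.0562077 + 0.31·0.0430777 = 0.0762745.

0.076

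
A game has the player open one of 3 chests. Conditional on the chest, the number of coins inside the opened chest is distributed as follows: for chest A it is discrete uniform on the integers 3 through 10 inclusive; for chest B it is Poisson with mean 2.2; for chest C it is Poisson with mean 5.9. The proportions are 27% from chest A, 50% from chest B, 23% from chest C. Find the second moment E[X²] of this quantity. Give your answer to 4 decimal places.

25.7083

For each component E[X²] = Var + (mean)², giving A: 47.5; B: 7.04; C: 40.71.
Overall E[X²] = 0.27·47.5 + 0.5·7.04 + 0.23·40.71 = 25.7083.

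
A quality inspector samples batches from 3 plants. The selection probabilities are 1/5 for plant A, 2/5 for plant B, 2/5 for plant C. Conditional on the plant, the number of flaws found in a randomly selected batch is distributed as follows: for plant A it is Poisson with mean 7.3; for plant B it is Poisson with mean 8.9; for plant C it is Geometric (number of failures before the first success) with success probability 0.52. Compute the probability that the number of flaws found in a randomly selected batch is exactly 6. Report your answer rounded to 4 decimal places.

0.0686

Conditional on each plant, P(X = 6): A: 0.141989; B: 0.0941427; C: 0.00635991.
By total probability, P(X = 6) = 0.2·0.141989 + 0.4·0.0941427 + 0.4·0.00635991 = 0.0685989.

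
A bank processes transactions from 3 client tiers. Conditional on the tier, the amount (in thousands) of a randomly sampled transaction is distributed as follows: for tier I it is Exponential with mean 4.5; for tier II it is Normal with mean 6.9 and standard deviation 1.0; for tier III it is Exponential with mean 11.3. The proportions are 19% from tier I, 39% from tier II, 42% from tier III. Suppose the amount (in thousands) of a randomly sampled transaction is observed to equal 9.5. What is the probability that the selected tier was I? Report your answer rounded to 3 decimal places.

Likelihoods f(9.5 | ·): I: 0.0269119; II: 0.013583; III: 0.0381774.
Posterior ∝ prior × likelihood. Numerator for I: 0.19·0.0269119 = 0.00511325.
Normalizing constant: 0.19·0.0269119 + 0.39·0.013583 + 0.42·0.0381774 = 0.0264451.
P(I | observation) = 0.00511325 / 0.0264451 = 0.193353.

0.193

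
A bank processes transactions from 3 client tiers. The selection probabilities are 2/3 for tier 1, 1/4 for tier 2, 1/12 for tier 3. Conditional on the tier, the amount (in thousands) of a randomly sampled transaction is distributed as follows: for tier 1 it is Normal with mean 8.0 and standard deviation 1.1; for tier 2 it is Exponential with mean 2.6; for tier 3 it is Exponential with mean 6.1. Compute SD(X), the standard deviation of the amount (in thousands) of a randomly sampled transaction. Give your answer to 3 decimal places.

3.304

Per component, 1: μ=8, E[X²]=65.21; 2: μ=2.6, E[X²]=13.52; 3: μ=6.1, E[X²]=74.42.
E[X] = 0.666667·8 + 0.25·2.6 + 0.0833333·6.1 = 6.49167.
E[X²] = 0.666667·65.21 + 0.25·13.52 + 0.0833333·74.42 = 53.055.
Var(X) = E[X²] − (E[X])² = 53.055 − 42.1417 = 10.9133.
SD(X) = √10.9133 = 3.30352.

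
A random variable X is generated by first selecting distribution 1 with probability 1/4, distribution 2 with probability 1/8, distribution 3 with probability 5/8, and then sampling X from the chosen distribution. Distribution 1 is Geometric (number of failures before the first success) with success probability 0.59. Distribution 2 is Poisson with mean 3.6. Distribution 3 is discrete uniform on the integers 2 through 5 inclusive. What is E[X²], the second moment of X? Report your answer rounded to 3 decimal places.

10.923

For each component E[X²] = Var + (mean)², giving 1: 1.66073; 2: 16.56; 3: 13.5.
Overall E[X²] = 0.25·1.66073 + 0.125·16.56 + 0.625·13.5 = 10.9227.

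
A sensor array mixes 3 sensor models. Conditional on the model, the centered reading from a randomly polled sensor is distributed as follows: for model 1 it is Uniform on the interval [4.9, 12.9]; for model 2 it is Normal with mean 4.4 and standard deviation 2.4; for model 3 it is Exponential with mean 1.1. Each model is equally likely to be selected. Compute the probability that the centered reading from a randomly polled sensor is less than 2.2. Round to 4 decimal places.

Conditional on each model, P(X < 2.2): 1: 0; 2: 0.179659; 3: 0.864665.
By total probability, P(X < 2.2) = 0.333333·0 + 0.333333·0.179659 + 0.333333·0.864665 = 0.348108.

0.3481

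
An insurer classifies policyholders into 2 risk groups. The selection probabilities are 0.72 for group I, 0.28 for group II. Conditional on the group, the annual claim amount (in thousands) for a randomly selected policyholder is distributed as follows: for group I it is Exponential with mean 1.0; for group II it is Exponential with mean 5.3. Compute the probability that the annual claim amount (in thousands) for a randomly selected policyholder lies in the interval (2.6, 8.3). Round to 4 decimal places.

0.1663

Conditional on each group, P(2.6 < X < 8.3): I: 0.0740251; II: 0.403409.
By total probability, P(2.6 < X < 8.3) = 0.72·0.0740251 + 0.28·0.403409 = 0.166252.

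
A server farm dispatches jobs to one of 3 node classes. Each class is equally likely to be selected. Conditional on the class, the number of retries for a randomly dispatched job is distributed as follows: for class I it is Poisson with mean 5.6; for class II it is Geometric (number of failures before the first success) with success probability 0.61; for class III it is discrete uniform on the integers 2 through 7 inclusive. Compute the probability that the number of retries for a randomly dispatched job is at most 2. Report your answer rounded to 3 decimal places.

0.397

Conditional on each class, P(X ≤ 2): I: 0.0823884; II: 0.940681; III: 0.166667.
By total probability, P(X ≤ 2) = 0.333333·0.0823884 + 0.333333·0.940681 + 0.333333·0.166667 = 0.396579.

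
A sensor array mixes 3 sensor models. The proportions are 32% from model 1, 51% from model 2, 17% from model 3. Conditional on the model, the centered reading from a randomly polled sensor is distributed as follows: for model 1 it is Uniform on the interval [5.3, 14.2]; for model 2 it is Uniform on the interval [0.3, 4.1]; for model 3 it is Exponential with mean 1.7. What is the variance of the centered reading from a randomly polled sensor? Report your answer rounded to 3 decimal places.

16.067

Per component, 1: μ=9.75, E[X²]=101.663; 2: μ=2.2, E[X²]=6.04333; 3: μ=1.7, E[X²]=5.78.
E[X] = 0.32·9.75 + 0.51·2.2 + 0.17·1.7 = 4.531.
E[X²] = 0.32·101.663 + 0.51·6.04333 + 0.17·5.78 = 36.597.
Var(X) = E[X²] − (E[X])² = 36.597 − 20.53 = 16.067.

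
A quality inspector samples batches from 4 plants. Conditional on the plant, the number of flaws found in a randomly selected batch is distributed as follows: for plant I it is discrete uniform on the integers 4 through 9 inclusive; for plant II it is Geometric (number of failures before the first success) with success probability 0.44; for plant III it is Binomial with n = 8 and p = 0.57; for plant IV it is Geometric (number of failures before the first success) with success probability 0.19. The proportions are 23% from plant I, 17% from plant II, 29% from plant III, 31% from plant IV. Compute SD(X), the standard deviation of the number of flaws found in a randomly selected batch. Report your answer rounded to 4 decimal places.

Per component, I: μ=6.5, E[X²]=45.1667; II: μ=1.27273, E[X²]=4.5124; III: μ=4.56, E[X²]=22.7544; IV: μ=4.26316, E[X²]=40.6122.
E[X] = 0.23·6.5 + 0.17·1.27273 + 0.29·4.56 + 0.31·4.26316 = 4.35534.
E[X²] = 0.23·45.1667 + 0.17·4.5124 + 0.29·22.7544 + 0.31·40.6122 = 30.344.
Var(X) = E[X²] − (E[X])² = 30.344 − 18.969 = 11.375.
SD(X) = √11.375 = 3.37268.

3.3727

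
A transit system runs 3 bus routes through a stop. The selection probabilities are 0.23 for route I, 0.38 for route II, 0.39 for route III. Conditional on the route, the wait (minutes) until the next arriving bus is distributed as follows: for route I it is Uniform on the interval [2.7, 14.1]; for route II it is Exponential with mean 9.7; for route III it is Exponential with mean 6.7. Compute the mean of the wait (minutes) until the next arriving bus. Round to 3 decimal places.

Component means — I: 8.4; II: 9.7; III: 6.7.
E[X] = 0.23·8.4 + 0.38·9.7 + 0.39·6.7 = 8.231.

8.231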